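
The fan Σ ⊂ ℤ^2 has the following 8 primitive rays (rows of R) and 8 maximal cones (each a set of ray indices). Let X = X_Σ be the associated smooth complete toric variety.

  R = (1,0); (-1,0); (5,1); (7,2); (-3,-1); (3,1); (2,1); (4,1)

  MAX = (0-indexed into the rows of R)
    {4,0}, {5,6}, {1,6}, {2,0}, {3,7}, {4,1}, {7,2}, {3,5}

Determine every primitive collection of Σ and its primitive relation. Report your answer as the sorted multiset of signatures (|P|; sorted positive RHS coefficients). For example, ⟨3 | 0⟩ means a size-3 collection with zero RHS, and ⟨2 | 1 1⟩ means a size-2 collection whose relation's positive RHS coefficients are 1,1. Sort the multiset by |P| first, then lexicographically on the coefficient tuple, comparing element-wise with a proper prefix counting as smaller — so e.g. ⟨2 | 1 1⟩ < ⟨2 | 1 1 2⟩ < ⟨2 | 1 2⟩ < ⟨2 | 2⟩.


Primitive collections (20):

  • {0,1}:  v_{0} + v_{1} = 0  →  sig = ⟨2 | 0⟩
  • {4,5}:  v_{4} + v_{5} = 0  →  sig = ⟨2 | 0⟩
  • {0,5}:  v_{0} + v_{5} = v_{7}  →  sig = ⟨2 | 1⟩
  • {0,6}:  v_{0} + v_{6} = v_{5}  →  sig = ⟨2 | 1⟩
  • {0,7}:  v_{0} + v_{7} = v_{2}  →  sig = ⟨2 | 1⟩
  • {1,2}:  v_{1} + v_{2} = v_{7}  →  sig = ⟨2 | 1⟩
  • {1,5}:  v_{1} + v_{5} = v_{6}  →  sig = ⟨2 | 1⟩
  • {1,7}:  v_{1} + v_{7} = v_{5}  →  sig = ⟨2 | 1⟩
  • {2,6}:  v_{2} + v_{6} = v_{3}  →  sig = ⟨2 | 1⟩
  • {3,4}:  v_{3} + v_{4} = v_{7}  →  sig = ⟨2 | 1⟩
  • {4,6}:  v_{4} + v_{6} = v_{1}  →  sig = ⟨2 | 1⟩
  • {4,7}:  v_{4} + v_{7} = v_{0}  →  sig = ⟨2 | 1⟩
  • {5,7}:  v_{5} + v_{7} = v_{3}  →  sig = ⟨2 | 1⟩
  • {0,3}:  v_{0} + v_{3} = 2·v_{7}  →  sig = ⟨2 | 2⟩
  • {1,3}:  v_{1} + v_{3} = 2·v_{5}  →  sig = ⟨2 | 2⟩
  • {2,4}:  v_{2} + v_{4} = 2·v_{0}  →  sig = ⟨2 | 2⟩
  • {2,5}:  v_{2} + v_{5} = 2·v_{7}  →  sig = ⟨2 | 2⟩
  • {6,7}:  v_{6} + v_{7} = 2·v_{5}  →  sig = ⟨2 | 2⟩
  • {2,3}:  v_{2} + v_{3} = 3·v_{7}  →  sig = ⟨2 | 3⟩
  • {3,6}:  v_{3} + v_{6} = 3·v_{5}  →  sig = ⟨2 | 3⟩

so the primitive-relation signature multiset is
    ⟨2 | 0⟩
    ⟨2 | 0⟩
    ⟨2 | 1⟩
    ⟨2 | 1⟩
    ⟨2 | 1⟩
    ⟨2 | 1⟩
    ⟨2 | 1⟩
    ⟨2 | 1⟩
    ⟨2 | 1⟩
    ⟨2 | 1⟩
    ⟨2 | 1⟩
    ⟨2 | 1⟩
    ⟨2 | 1⟩
    ⟨2 | 2⟩
    ⟨2 | 2⟩
    ⟨2 | 2⟩
    ⟨2 | 2⟩
    ⟨2 | 2⟩
    ⟨2 | 3⟩
    ⟨2 | 3⟩


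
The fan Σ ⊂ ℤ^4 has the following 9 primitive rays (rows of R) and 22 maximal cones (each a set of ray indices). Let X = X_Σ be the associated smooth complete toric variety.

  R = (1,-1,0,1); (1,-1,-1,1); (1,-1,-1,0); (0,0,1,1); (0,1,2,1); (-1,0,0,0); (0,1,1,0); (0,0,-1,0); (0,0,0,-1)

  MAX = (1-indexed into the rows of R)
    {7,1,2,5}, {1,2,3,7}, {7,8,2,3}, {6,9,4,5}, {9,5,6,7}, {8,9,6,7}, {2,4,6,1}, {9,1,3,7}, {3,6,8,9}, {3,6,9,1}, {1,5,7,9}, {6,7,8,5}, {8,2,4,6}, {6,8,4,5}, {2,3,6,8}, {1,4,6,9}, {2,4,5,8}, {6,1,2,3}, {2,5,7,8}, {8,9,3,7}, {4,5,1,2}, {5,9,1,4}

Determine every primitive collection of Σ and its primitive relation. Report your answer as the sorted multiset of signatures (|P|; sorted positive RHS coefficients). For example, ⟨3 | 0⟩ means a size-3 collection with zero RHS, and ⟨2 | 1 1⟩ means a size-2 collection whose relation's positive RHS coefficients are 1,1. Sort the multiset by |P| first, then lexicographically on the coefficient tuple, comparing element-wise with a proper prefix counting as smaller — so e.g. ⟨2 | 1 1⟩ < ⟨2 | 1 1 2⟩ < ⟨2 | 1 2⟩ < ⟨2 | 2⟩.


12 collections generate NE(X_Σ); each relation:

  {1,8}:  v_{1} + v_{8} = v_{2}  →  sig = ⟨2 | 1⟩
  {2,9}:  v_{2} + v_{9} = v_{3}  →  sig = ⟨2 | 1⟩
  {3,4}:  v_{3} + v_{4} = v_{1}  →  sig = ⟨2 | 1⟩
  {4,7}:  v_{4} + v_{7} = v_{5}  →  sig = ⟨2 | 1⟩
  {3,5}:  v_{3} + v_{5} = v_{1} + v_{7}  →  sig = ⟨2 | 1 1⟩
  {3,6,7}:  v_{3} + v_{6} + v_{7} = 0  →  sig = ⟨3 | 0⟩
  {4,8,9}:  v_{4} + v_{8} + v_{9} = 0  →  sig = ⟨3 | 0⟩
  {1,6,7}:  v_{1} + v_{6} + v_{7} = v_{4}  →  sig = ⟨3 | 1⟩
  {5,8,9}:  v_{5} + v_{8} + v_{9} = v_{7}  →  sig = ⟨3 | 1⟩
  {2,6,7}:  v_{2} + v_{6} + v_{7} = v_{4} + v_{8}  →  sig = ⟨3 | 1 1⟩
  {2,5,6}:  v_{2} + v_{5} + v_{6} = 2·v_{4} + v_{8}  →  sig = ⟨3 | 1 2⟩
  {1,5,6}:  v_{1} + v_{5} + v_{6} = 2·v_{4}  →  sig = ⟨3 | 2⟩

Signatures (|P|; sorted positive RHS coefficients), sorted:
[⟨2 | 1⟩, ⟨2 | 1⟩, ⟨2 | 1⟩, ⟨2 | 1⟩, ⟨2 | 1 1⟩, ⟨3 | 0⟩, ⟨3 | 0⟩, ⟨3 | 1⟩, ⟨3 | 1⟩, ⟨3 | 1 1⟩, ⟨3 | 1 2⟩, ⟨3 | 2⟩]


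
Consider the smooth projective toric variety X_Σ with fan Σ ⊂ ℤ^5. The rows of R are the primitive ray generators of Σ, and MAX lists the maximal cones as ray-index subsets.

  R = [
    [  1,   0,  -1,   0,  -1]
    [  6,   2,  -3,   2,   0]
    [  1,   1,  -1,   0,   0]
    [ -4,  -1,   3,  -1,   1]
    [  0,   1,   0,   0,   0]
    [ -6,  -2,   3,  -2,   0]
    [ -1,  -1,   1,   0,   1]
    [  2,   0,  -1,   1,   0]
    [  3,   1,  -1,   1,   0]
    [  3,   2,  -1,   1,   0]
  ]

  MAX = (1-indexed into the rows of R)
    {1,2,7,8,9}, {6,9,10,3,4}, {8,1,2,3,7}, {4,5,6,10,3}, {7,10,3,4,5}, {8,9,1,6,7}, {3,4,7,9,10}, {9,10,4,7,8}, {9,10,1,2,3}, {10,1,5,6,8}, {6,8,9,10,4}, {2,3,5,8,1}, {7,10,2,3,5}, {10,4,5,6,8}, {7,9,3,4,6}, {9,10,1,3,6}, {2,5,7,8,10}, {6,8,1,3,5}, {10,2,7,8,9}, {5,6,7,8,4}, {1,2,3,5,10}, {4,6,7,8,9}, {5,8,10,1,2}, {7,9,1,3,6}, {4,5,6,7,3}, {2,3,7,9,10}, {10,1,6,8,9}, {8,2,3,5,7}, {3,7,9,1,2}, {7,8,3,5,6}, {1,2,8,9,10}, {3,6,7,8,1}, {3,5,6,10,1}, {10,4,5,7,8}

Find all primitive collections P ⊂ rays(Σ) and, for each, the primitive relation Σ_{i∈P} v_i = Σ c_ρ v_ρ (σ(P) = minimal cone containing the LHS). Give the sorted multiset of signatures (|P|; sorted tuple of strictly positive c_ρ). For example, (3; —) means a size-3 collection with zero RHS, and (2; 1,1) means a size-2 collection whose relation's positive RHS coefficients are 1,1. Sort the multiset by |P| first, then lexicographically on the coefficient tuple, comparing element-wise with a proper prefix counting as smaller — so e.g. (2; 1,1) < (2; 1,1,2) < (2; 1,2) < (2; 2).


10 minimal non-faces of Δ(Σ) (on 10 rays):

  • {2,6}:  v_{2} + v_{6} = 0 ; sig = (2; —)
  • {5,9}:  v_{5} + v_{9} = v_{10} ; sig = (2; 1)
  • {1,4}:  v_{1} + v_{4} = v_{6} + v_{9} ; sig = (2; 1,1)
  • {2,4}:  v_{2} + v_{4} = v_{7} + v_{10} ; sig = (2; 1,1)
  • {1,5,7}:  v_{1} + v_{5} + v_{7} = 0 ; sig = (3; —)
  • {1,7,10}:  v_{1} + v_{7} + v_{10} = v_{9} ; sig = (3; 1)
  • {3,8,9}:  v_{3} + v_{8} + v_{9} = v_{2} ; sig = (3; 1)
  • {6,7,10}:  v_{6} + v_{7} + v_{10} = v_{4} ; sig = (3; 1)
  • {3,4,8}:  v_{3} + v_{4} + v_{8} = v_{5} + v_{7} ; sig = (3; 1,1)
  • {3,8,10}:  v_{3} + v_{8} + v_{10} = v_{2} + v_{5} ; sig = (3; 1,1)

Sorted signature multiset PRS(X):
[(2; —), (2; 1), (2; 1,1), (2; 1,1), (3; —), (3; 1), (3; 1), (3; 1), (3; 1,1), (3; 1,1)]


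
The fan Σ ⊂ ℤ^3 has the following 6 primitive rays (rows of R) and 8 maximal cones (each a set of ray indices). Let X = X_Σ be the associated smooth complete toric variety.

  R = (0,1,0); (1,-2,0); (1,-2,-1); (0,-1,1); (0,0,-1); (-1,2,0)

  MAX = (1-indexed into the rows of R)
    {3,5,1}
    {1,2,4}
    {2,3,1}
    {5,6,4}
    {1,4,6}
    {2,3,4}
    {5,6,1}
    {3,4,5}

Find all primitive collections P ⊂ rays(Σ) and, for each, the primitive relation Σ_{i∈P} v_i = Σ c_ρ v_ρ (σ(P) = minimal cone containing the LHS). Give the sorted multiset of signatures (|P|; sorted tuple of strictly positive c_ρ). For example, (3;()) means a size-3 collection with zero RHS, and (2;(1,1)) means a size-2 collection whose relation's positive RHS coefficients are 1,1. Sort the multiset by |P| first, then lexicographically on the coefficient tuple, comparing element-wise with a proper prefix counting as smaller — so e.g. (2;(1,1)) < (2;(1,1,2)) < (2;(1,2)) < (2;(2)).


5 collections generate NE(X_Σ); each relation:

  {2,6}:  v_{2} + v_{6} = 0 ; sig = (2;())
  {2,5}:  v_{2} + v_{5} = v_{3} ; sig = (2;(1))
  {3,6}:  v_{3} + v_{6} = v_{5} ; sig = (2;(1))
  {1,4,5}:  v_{1} + v_{4} + v_{5} = 0 ; sig = (3;())
  {1,3,4}:  v_{1} + v_{3} + v_{4} = v_{2} ; sig = (3;(1))

Sorted signature multiset PRS(X):
    |P|=2: 3 collections, coeffs (), (1), (1)
    |P|=3: 2 collections, coeffs (), (1)


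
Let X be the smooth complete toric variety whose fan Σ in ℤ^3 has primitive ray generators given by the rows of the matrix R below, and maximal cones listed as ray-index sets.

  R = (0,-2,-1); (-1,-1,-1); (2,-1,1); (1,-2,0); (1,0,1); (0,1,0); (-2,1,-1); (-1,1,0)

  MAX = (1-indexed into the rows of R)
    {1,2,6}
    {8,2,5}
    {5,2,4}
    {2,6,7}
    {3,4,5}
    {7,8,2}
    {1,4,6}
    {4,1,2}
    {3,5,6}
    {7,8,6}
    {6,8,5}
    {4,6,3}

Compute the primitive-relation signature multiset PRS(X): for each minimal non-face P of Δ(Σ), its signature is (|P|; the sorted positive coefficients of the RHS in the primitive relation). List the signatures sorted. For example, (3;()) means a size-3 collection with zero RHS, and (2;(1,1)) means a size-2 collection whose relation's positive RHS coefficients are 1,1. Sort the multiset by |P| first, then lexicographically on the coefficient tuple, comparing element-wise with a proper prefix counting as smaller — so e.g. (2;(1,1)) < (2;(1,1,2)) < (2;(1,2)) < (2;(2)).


Primitive collections (14):

  {3,7}:  v_{3} + v_{7} = 0 ; sig = (2;())
  {1,5}:  v_{1} + v_{5} = v_{4} ; sig = (2;(1))
  {1,8}:  v_{1} + v_{8} = v_{2} ; sig = (2;(1))
  {2,3}:  v_{2} + v_{3} = v_{4} ; sig = (2;(1))
  {3,8}:  v_{3} + v_{8} = v_{5} ; sig = (2;(1))
  {4,7}:  v_{4} + v_{7} = v_{2} ; sig = (2;(1))
  {5,7}:  v_{5} + v_{7} = v_{8} ; sig = (2;(1))
  {4,8}:  v_{4} + v_{8} = v_{2} + v_{5} ; sig = (2;(1,1))
  {1,3}:  v_{1} + v_{3} = 2·v_{4} + v_{6} ; sig = (2;(1,2))
  {1,7}:  v_{1} + v_{7} = 2·v_{2} + v_{6} ; sig = (2;(1,2))
  {2,5,6}:  v_{2} + v_{5} + v_{6} = 0 ; sig = (3;())
  {2,4,6}:  v_{2} + v_{4} + v_{6} = v_{1} ; sig = (3;(1))
  {2,6,8}:  v_{2} + v_{6} + v_{8} = v_{7} ; sig = (3;(1))
  {4,5,6}:  v_{4} + v_{5} + v_{6} = v_{3} ; sig = (3;(1))

Sorted signature multiset PRS(X):
    (2;())
    (2;(1))
    (2;(1))
    (2;(1))
    (2;(1))
    (2;(1))
    (2;(1))
    (2;(1,1))
    (2;(1,2))
    (2;(1,2))
    (3;())
    (3;(1))
    (3;(1))
    (3;(1))


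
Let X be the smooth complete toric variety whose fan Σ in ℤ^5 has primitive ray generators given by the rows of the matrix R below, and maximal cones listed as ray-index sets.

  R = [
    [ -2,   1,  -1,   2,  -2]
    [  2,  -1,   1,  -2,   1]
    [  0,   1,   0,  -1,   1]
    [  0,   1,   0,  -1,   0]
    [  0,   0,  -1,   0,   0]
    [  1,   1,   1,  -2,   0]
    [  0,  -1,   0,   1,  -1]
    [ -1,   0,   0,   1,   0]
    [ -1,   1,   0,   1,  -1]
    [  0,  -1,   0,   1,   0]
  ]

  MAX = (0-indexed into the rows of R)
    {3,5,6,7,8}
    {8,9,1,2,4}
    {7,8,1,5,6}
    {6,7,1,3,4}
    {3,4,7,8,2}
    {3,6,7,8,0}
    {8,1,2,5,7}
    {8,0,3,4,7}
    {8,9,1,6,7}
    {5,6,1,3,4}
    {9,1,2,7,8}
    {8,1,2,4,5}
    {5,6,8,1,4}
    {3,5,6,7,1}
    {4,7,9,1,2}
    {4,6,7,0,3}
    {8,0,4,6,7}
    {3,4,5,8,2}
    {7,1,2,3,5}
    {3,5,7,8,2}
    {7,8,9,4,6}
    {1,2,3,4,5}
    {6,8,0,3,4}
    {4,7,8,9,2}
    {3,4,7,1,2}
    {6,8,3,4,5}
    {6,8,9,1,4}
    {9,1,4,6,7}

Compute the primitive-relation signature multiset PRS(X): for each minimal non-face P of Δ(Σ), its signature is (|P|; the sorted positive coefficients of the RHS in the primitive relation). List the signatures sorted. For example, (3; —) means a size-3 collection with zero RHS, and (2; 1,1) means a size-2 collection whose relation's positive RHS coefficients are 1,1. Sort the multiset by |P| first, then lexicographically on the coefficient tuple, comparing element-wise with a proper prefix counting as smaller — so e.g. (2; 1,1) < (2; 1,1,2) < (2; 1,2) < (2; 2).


11 minimal non-faces of Δ(Σ) (on 10 rays):

  {2,6}:  v_{2} + v_{6} = 0  →  sig = (2; —)
  {3,9}:  v_{3} + v_{9} = 0  →  sig = (2; —)
  {0,1}:  v_{0} + v_{1} = v_{3} + v_{6}  →  sig = (2; 1,1)
  {5,9}:  v_{5} + v_{9} = v_{1} + v_{8}  →  sig = (2; 1,1)
  {0,2}:  v_{0} + v_{2} = v_{3} + v_{4} + v_{7} + v_{8}  →  sig = (2; 1,1,1,1)
  {0,9}:  v_{0} + v_{9} = v_{4} + v_{6} + v_{7} + v_{8}  →  sig = (2; 1,1,1,1)
  {0,5}:  v_{0} + v_{5} = 2·v_{3} + v_{6} + v_{8}  →  sig = (2; 1,1,2)
  {1,3,8}:  v_{1} + v_{3} + v_{8} = v_{5}  →  sig = (3; 1)
  {4,5,7}:  v_{4} + v_{5} + v_{7} = v_{3}  →  sig = (3; 1)
  {1,4,7,8}:  v_{1} + v_{4} + v_{7} + v_{8} = 0  →  sig = (4; —)
  {3,4,6,7,8}:  v_{3} + v_{4} + v_{6} + v_{7} + v_{8} = v_{0}  →  sig = (5; 1)

Signatures (|P|; sorted positive RHS coefficients), sorted:
[(2; —), (2; —), (2; 1,1), (2; 1,1), (2; 1,1,1,1), (2; 1,1,1,1), (2; 1,1,2), (3; 1), (3; 1), (4; —), (5; 1)]


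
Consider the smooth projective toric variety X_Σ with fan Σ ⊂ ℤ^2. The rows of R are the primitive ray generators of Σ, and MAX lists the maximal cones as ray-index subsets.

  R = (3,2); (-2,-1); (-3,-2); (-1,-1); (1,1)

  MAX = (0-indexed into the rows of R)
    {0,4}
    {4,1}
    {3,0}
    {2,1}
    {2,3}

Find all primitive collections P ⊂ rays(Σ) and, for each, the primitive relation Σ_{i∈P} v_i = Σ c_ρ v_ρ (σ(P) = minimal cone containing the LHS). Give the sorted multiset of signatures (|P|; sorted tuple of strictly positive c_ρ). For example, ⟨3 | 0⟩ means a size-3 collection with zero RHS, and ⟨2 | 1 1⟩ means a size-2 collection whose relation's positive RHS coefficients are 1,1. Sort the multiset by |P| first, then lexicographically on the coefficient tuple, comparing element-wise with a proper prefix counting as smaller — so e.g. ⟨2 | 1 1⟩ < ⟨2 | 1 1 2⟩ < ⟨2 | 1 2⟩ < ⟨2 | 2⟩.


Σ has 5 primitive collections:

  {0,2}:  v_{0} + v_{2} = 0 — sig = ⟨2 | 0⟩
  {3,4}:  v_{3} + v_{4} = 0 — sig = ⟨2 | 0⟩
  {0,1}:  v_{0} + v_{1} = v_{4} — sig = ⟨2 | 1⟩
  {1,3}:  v_{1} + v_{3} = v_{2} — sig = ⟨2 | 1⟩
  {2,4}:  v_{2} + v_{4} = v_{1} — sig = ⟨2 | 1⟩

Hence PRS(X_Σ) =
[⟨2 | 0⟩, ⟨2 | 0⟩, ⟨2 | 1⟩, ⟨2 | 1⟩, ⟨2 | 1⟩]


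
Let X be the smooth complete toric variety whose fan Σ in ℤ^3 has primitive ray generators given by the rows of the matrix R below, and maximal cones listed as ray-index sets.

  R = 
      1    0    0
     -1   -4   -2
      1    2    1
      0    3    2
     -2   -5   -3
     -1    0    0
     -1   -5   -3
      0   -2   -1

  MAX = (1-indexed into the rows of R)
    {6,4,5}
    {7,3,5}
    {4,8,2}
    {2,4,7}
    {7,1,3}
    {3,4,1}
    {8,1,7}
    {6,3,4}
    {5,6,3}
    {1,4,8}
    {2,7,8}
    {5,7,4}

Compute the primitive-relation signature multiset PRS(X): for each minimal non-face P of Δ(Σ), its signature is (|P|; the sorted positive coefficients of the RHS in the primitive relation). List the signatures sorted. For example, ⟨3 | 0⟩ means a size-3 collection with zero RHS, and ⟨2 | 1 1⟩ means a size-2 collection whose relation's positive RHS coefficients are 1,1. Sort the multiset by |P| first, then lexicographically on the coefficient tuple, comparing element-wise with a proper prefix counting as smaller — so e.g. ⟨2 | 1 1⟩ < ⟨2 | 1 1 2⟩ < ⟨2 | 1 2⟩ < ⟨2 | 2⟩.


Minimal non-faces — 14 found among 8 rays, 12 max cones:

  {1,6}:  v_{1} + v_{6} = 0 ; sig = ⟨2 | 0⟩
  {1,5}:  v_{1} + v_{5} = v_{7} ; sig = ⟨2 | 1⟩
  {2,3}:  v_{2} + v_{3} = v_{8} ; sig = ⟨2 | 1⟩
  {3,8}:  v_{3} + v_{8} = v_{1} ; sig = ⟨2 | 1⟩
  {6,7}:  v_{6} + v_{7} = v_{5} ; sig = ⟨2 | 1⟩
  {6,8}:  v_{6} + v_{8} = v_{4} + v_{7} ; sig = ⟨2 | 1 1⟩
  {5,8}:  v_{5} + v_{8} = v_{4} + 2·v_{7} ; sig = ⟨2 | 1 2⟩
  {1,2}:  v_{1} + v_{2} = 2·v_{8} ; sig = ⟨2 | 2⟩
  {2,6}:  v_{2} + v_{6} = 2·v_{4} + 2·v_{7} ; sig = ⟨2 | 2 2⟩
  {2,5}:  v_{2} + v_{5} = 2·v_{4} + 3·v_{7} ; sig = ⟨2 | 2 3⟩
  {3,4,7}:  v_{3} + v_{4} + v_{7} = 0 ; sig = ⟨3 | 0⟩
  {1,4,7}:  v_{1} + v_{4} + v_{7} = v_{8} ; sig = ⟨3 | 1⟩
  {3,4,5}:  v_{3} + v_{4} + v_{5} = v_{6} ; sig = ⟨3 | 1⟩
  {4,7,8}:  v_{4} + v_{7} + v_{8} = v_{2} ; sig = ⟨3 | 1⟩

Sorted signature multiset PRS(X):
    |P|=2: 10 collections, coeffs (), (1), (1), (1), (1), (1,1), (1,2), (2), (2,2), (2,3)
    |P|=3: 4 collections, coeffs (), (1), (1), (1)


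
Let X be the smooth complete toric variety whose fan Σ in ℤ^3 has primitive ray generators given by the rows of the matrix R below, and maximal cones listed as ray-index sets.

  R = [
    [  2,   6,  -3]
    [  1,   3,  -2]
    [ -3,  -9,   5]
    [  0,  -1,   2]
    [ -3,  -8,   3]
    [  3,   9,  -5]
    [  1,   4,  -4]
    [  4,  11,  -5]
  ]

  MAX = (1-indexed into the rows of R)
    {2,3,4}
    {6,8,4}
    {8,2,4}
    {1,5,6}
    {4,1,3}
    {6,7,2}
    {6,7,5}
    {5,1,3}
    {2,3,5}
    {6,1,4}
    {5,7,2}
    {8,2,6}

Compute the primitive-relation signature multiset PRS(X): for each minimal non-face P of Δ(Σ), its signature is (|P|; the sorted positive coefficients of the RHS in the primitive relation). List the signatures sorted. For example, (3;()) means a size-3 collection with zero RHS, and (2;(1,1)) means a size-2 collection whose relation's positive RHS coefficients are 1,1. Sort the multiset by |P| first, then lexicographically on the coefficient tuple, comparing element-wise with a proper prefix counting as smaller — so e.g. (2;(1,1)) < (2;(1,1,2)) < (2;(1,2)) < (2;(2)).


Minimal non-faces — 12 found among 8 rays, 12 max cones:

  {3,6}:  v_{3} + v_{6} = 0 ; sig = (2;())
  {1,2}:  v_{1} + v_{2} = v_{6} ; sig = (2;(1))
  {4,5}:  v_{4} + v_{5} = v_{3} ; sig = (2;(1))
  {4,7}:  v_{4} + v_{7} = v_{2} ; sig = (2;(1))
  {5,8}:  v_{5} + v_{8} = v_{2} ; sig = (2;(1))
  {3,7}:  v_{3} + v_{7} = v_{2} + v_{5} ; sig = (2;(1,1))
  {3,8}:  v_{3} + v_{8} = v_{2} + v_{4} ; sig = (2;(1,1))
  {1,7}:  v_{1} + v_{7} = v_{5} + 2·v_{6} ; sig = (2;(1,2))
  {1,8}:  v_{1} + v_{8} = v_{4} + 2·v_{6} ; sig = (2;(1,2))
  {7,8}:  v_{7} + v_{8} = 2·v_{2} + v_{6} ; sig = (2;(1,2))
  {2,4,6}:  v_{2} + v_{4} + v_{6} = v_{8} ; sig = (3;(1))
  {2,5,6}:  v_{2} + v_{5} + v_{6} = v_{7} ; sig = (3;(1))

Signatures (|P|; sorted positive RHS coefficients), sorted:
[(2;()), (2;(1)), (2;(1)), (2;(1)), (2;(1)), (2;(1,1)), (2;(1,1)), (2;(1,2)), (2;(1,2)), (2;(1,2)), (3;(1)), (3;(1))]


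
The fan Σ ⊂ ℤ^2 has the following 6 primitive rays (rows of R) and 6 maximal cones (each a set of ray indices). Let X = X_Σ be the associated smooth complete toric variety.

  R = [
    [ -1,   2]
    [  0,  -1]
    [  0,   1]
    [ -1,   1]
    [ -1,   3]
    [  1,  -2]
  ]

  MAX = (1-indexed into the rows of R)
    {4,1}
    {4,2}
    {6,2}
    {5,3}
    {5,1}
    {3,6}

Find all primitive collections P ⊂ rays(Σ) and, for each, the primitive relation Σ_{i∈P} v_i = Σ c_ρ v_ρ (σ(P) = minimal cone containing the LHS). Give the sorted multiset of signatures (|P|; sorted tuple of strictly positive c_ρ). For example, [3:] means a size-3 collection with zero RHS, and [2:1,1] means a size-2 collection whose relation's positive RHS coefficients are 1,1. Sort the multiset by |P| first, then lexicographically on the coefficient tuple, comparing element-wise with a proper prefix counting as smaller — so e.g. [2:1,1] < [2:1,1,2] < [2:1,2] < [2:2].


Primitive collections (9):

  P = {1,6}:  v_{1} + v_{6} = 0  ⇒ sig = [2:]
  P = {2,3}:  v_{2} + v_{3} = 0  ⇒ sig = [2:]
  P = {1,2}:  v_{1} + v_{2} = v_{4}  ⇒ sig = [2:1]
  P = {1,3}:  v_{1} + v_{3} = v_{5}  ⇒ sig = [2:1]
  P = {2,5}:  v_{2} + v_{5} = v_{1}  ⇒ sig = [2:1]
  P = {3,4}:  v_{3} + v_{4} = v_{1}  ⇒ sig = [2:1]
  P = {4,6}:  v_{4} + v_{6} = v_{2}  ⇒ sig = [2:1]
  P = {5,6}:  v_{5} + v_{6} = v_{3}  ⇒ sig = [2:1]
  P = {4,5}:  v_{4} + v_{5} = 2·v_{1}  ⇒ sig = [2:2]

Sorted signature multiset PRS(X):
[[2:], [2:], [2:1], [2:1], [2:1], [2:1], [2:1], [2:1], [2:2]]


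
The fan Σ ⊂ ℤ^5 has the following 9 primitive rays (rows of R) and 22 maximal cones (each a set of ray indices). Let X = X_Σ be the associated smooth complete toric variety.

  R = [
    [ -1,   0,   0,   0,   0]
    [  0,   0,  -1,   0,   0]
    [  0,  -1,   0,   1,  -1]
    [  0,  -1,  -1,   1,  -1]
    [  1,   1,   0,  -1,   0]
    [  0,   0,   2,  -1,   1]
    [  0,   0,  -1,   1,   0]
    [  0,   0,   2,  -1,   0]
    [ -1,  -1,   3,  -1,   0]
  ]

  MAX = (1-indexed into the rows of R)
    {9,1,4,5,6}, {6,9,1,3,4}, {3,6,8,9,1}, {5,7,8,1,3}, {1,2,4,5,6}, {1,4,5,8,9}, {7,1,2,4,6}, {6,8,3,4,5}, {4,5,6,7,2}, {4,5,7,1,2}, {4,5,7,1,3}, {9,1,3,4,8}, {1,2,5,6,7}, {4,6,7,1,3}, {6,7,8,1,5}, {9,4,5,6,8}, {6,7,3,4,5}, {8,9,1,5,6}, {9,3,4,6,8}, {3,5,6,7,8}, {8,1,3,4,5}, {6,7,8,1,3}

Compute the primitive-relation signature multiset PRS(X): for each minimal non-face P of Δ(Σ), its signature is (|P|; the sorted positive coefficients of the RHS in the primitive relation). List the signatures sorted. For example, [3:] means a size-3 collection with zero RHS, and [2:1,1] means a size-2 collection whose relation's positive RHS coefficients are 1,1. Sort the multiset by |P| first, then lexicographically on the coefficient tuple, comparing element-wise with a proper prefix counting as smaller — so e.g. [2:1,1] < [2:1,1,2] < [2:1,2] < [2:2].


9 minimal non-faces of Δ(Σ) (on 9 rays):

  {2,3}:  v_{2} + v_{3} = v_{4} ; sig = [2:1]
  {7,9}:  v_{7} + v_{9} = v_{1} + v_{3} + v_{6} ; sig = [2:1,1,1]
  {2,8}:  v_{2} + v_{8} = v_{1} + v_{4} + v_{5} + v_{6} ; sig = [2:1,1,1,1]
  {2,9}:  v_{2} + v_{9} = 2·v_{1} + 2·v_{4} + v_{5} + 2·v_{6} ; sig = [2:1,2,2,2]
  {4,7,8}:  v_{4} + v_{7} + v_{8} = v_{3} ; sig = [3:1]
  {3,5,9}:  v_{3} + v_{5} + v_{9} = v_{4} + 2·v_{8} ; sig = [3:1,2]
  {1,3,5,6}:  v_{1} + v_{3} + v_{5} + v_{6} = v_{8} ; sig = [4:1]
  {1,4,6,8}:  v_{1} + v_{4} + v_{6} + v_{8} = v_{9} ; sig = [4:1]
  {1,4,5,6,7}:  v_{1} + v_{4} + v_{5} + v_{6} + v_{7} = 0 ; sig = [5:]

Signatures (|P|; sorted positive RHS coefficients), sorted:
{ [2:1],  [2:1,1,1],  [2:1,1,1,1],  [2:1,2,2,2],  [3:1],  [3:1,2],  [4:1] ×2,  [5:] }


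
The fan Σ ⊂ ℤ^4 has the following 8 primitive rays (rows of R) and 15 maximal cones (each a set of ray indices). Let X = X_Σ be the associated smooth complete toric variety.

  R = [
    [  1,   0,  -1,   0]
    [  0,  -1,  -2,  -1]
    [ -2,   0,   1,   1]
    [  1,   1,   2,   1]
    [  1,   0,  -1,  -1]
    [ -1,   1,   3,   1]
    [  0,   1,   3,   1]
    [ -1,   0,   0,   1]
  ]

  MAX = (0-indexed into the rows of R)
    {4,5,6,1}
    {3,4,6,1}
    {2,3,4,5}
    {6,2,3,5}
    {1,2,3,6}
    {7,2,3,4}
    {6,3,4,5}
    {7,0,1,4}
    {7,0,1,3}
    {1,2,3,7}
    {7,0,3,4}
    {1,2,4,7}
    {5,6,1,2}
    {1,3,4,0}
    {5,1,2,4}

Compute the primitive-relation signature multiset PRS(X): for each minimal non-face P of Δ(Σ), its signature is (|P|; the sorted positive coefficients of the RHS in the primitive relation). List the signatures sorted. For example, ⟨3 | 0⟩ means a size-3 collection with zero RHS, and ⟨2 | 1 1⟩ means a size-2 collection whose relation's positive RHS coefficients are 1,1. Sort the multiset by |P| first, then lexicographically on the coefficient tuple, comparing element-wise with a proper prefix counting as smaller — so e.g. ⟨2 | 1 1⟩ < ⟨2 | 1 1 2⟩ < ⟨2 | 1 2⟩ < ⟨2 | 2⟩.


Minimal non-faces — 9 found among 8 rays, 15 max cones:

  P = {0,2}:  v_{0} + v_{2} = v_{7}  ⇒ sig = ⟨2 | 1⟩
  P = {0,6}:  v_{0} + v_{6} = v_{3}  ⇒ sig = ⟨2 | 1⟩
  P = {6,7}:  v_{6} + v_{7} = v_{2} + v_{3}  ⇒ sig = ⟨2 | 1 1⟩
  P = {0,5}:  v_{0} + v_{5} = v_{2} + v_{3} + v_{4}  ⇒ sig = ⟨2 | 1 1 1⟩
  P = {5,7}:  v_{5} + v_{7} = 2·v_{2} + v_{3} + v_{4}  ⇒ sig = ⟨2 | 1 1 2⟩
  P = {1,3,5}:  v_{1} + v_{3} + v_{5} = v_{6}  ⇒ sig = ⟨3 | 1⟩
  P = {2,4,6}:  v_{2} + v_{4} + v_{6} = v_{5}  ⇒ sig = ⟨3 | 1⟩
  P = {1,2,3,4}:  v_{1} + v_{2} + v_{3} + v_{4} = 0  ⇒ sig = ⟨4 | 0⟩
  P = {1,3,4,7}:  v_{1} + v_{3} + v_{4} + v_{7} = v_{0}  ⇒ sig = ⟨4 | 1⟩

Hence PRS(X_Σ) =
    ⟨2 | 1⟩
    ⟨2 | 1⟩
    ⟨2 | 1 1⟩
    ⟨2 | 1 1 1⟩
    ⟨2 | 1 1 2⟩
    ⟨3 | 1⟩
    ⟨3 | 1⟩
    ⟨4 | 0⟩
    ⟨4 | 1⟩


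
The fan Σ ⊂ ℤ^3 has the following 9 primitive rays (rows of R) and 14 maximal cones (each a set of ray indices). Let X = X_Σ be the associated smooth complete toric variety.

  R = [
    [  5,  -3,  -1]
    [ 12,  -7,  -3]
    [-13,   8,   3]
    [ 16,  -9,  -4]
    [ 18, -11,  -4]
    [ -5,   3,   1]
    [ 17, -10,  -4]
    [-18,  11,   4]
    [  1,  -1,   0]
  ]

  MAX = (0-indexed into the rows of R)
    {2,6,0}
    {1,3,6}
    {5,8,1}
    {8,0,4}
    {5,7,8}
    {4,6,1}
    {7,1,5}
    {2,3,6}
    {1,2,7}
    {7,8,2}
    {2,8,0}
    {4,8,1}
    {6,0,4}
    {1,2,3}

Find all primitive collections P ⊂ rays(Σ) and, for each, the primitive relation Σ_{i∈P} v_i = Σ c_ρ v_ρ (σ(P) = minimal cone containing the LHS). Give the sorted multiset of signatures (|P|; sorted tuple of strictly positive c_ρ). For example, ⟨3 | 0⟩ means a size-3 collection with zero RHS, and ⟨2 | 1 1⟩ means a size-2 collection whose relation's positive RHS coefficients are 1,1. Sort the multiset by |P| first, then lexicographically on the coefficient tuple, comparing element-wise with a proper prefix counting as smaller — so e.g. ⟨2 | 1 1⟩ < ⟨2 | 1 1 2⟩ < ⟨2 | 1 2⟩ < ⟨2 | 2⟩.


The 18 primitive collections of Σ (r=9, n=3):

  P = {0,5}:  v_{0} + v_{5} = 0 ; sig = ⟨2 | 0⟩
  P = {4,7}:  v_{4} + v_{7} = 0 ; sig = ⟨2 | 0⟩
  P = {0,1}:  v_{0} + v_{1} = v_{6} ; sig = ⟨2 | 1⟩
  P = {0,7}:  v_{0} + v_{7} = v_{2} ; sig = ⟨2 | 1⟩
  P = {2,4}:  v_{2} + v_{4} = v_{0} ; sig = ⟨2 | 1⟩
  P = {2,5}:  v_{2} + v_{5} = v_{7} ; sig = ⟨2 | 1⟩
  P = {3,8}:  v_{3} + v_{8} = v_{6} ; sig = ⟨2 | 1⟩
  P = {5,6}:  v_{5} + v_{6} = v_{1} ; sig = ⟨2 | 1⟩
  P = {6,8}:  v_{6} + v_{8} = v_{4} ; sig = ⟨2 | 1⟩
  P = {4,5}:  v_{4} + v_{5} = v_{1} + v_{8} ; sig = ⟨2 | 1 1⟩
  P = {6,7}:  v_{6} + v_{7} = v_{1} + v_{2} ; sig = ⟨2 | 1 1⟩
  P = {0,3}:  v_{0} + v_{3} = v_{2} + 2·v_{6} ; sig = ⟨2 | 1 2⟩
  P = {3,5}:  v_{3} + v_{5} = 2·v_{1} + v_{2} ; sig = ⟨2 | 1 2⟩
  P = {3,4}:  v_{3} + v_{4} = 2·v_{6} ; sig = ⟨2 | 2⟩
  P = {3,7}:  v_{3} + v_{7} = 2·v_{1} + 2·v_{2} ; sig = ⟨2 | 2 2⟩
  P = {1,2,8}:  v_{1} + v_{2} + v_{8} = 0 ; sig = ⟨3 | 0⟩
  P = {1,2,6}:  v_{1} + v_{2} + v_{6} = v_{3} ; sig = ⟨3 | 1⟩
  P = {1,7,8}:  v_{1} + v_{7} + v_{8} = v_{5} ; sig = ⟨3 | 1⟩

Sorted signature multiset PRS(X):
    ⟨2 | 0⟩
    ⟨2 | 0⟩
    ⟨2 | 1⟩
    ⟨2 | 1⟩
    ⟨2 | 1⟩
    ⟨2 | 1⟩
    ⟨2 | 1⟩
    ⟨2 | 1⟩
    ⟨2 | 1⟩
    ⟨2 | 1 1⟩
    ⟨2 | 1 1⟩
    ⟨2 | 1 2⟩
    ⟨2 | 1 2⟩
    ⟨2 | 2⟩
    ⟨2 | 2 2⟩
    ⟨3 | 0⟩
    ⟨3 | 1⟩
    ⟨3 | 1⟩


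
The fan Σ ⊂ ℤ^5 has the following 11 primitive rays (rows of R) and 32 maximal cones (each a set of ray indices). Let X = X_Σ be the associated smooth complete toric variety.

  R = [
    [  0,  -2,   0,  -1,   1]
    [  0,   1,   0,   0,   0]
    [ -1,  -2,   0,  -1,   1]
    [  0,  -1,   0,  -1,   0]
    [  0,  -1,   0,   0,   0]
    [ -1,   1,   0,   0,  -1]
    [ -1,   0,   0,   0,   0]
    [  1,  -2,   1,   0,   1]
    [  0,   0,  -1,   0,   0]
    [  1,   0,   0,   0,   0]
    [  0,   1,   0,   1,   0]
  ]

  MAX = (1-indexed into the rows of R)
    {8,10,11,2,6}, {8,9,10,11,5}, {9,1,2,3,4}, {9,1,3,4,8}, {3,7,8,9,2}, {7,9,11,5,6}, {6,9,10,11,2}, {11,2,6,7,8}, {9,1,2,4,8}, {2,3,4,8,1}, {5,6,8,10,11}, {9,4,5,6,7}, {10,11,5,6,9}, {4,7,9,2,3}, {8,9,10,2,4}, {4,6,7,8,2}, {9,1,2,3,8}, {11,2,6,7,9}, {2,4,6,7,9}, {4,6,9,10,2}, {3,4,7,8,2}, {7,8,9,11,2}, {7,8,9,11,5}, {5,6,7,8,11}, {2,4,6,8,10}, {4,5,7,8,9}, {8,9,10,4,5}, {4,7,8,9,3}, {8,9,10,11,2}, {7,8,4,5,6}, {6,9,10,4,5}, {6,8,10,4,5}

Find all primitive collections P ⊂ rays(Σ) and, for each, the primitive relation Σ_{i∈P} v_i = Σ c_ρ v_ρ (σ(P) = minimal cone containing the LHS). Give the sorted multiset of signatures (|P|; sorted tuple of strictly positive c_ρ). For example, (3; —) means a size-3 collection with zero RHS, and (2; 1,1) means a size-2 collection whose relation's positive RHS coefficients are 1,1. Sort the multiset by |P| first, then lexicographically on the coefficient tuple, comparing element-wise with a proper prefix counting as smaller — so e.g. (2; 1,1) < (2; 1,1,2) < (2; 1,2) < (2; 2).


Δ(Σ) — 11 vertices, 15 min non-faces:

  P={2,5}:  v_{2} + v_{5} = 0  so sig = (2; —)
  P={4,11}:  v_{4} + v_{11} = 0  so sig = (2; —)
  P={7,10}:  v_{7} + v_{10} = 0  so sig = (2; —)
  P={1,7}:  v_{1} + v_{7} = v_{3}  so sig = (2; 1)
  P={3,10}:  v_{3} + v_{10} = v_{1}  so sig = (2; 1)
  P={1,6}:  v_{1} + v_{6} = v_{4} + v_{7}  so sig = (2; 1,1)
  P={1,5}:  v_{1} + v_{5} = v_{4} + v_{7} + v_{8} + v_{9}  so sig = (2; 1,1,1,1)
  P={1,10}:  v_{1} + v_{10} = v_{2} + v_{4} + v_{8} + v_{9}  so sig = (2; 1,1,1,1)
  P={1,11}:  v_{1} + v_{11} = v_{2} + v_{7} + v_{8} + v_{9}  so sig = (2; 1,1,1,1)
  P={3,5}:  v_{3} + v_{5} = v_{4} + 2·v_{7} + v_{8} + v_{9}  so sig = (2; 1,1,1,2)
  P={3,11}:  v_{3} + v_{11} = v_{2} + 2·v_{7} + v_{8} + v_{9}  so sig = (2; 1,1,1,2)
  P={3,6}:  v_{3} + v_{6} = v_{4} + 2·v_{7}  so sig = (2; 1,2)
  P={6,8,9}:  v_{6} + v_{8} + v_{9} = v_{5}  so sig = (3; 1)
  P={2,4,7,8,9}:  v_{2} + v_{4} + v_{7} + v_{8} + v_{9} = v_{1}  so sig = (5; 1)
  P={2,3,4,8,9}:  v_{2} + v_{3} + v_{4} + v_{8} + v_{9} = 2·v_{1}  so sig = (5; 2)

so the primitive-relation signature multiset is
    (2; —)
    (2; —)
    (2; —)
    (2; 1)
    (2; 1)
    (2; 1,1)
    (2; 1,1,1,1)
    (2; 1,1,1,1)
    (2; 1,1,1,1)
    (2; 1,1,1,2)
    (2; 1,1,1,2)
    (2; 1,2)
    (3; 1)
    (5; 1)
    (5; 2)


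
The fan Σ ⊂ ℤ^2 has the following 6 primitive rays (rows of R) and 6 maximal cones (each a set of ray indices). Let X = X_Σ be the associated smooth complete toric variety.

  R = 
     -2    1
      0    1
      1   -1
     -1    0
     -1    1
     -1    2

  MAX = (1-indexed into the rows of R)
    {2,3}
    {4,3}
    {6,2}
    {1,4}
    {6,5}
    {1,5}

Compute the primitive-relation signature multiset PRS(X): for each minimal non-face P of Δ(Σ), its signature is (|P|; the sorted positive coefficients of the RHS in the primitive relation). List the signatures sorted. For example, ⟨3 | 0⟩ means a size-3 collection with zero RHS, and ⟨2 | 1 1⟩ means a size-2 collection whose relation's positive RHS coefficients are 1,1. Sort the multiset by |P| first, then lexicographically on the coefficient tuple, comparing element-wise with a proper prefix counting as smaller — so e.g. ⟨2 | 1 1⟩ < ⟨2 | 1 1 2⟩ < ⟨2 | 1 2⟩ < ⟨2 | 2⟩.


The 9 primitive collections of Σ (r=6, n=2):

  • {3,5}:  v_{3} + v_{5} = 0  →  sig = ⟨2 | 0⟩
  • {1,3}:  v_{1} + v_{3} = v_{4}  →  sig = ⟨2 | 1⟩
  • {2,4}:  v_{2} + v_{4} = v_{5}  →  sig = ⟨2 | 1⟩
  • {2,5}:  v_{2} + v_{5} = v_{6}  →  sig = ⟨2 | 1⟩
  • {3,6}:  v_{3} + v_{6} = v_{2}  →  sig = ⟨2 | 1⟩
  • {4,5}:  v_{4} + v_{5} = v_{1}  →  sig = ⟨2 | 1⟩
  • {1,2}:  v_{1} + v_{2} = 2·v_{5}  →  sig = ⟨2 | 2⟩
  • {4,6}:  v_{4} + v_{6} = 2·v_{5}  →  sig = ⟨2 | 2⟩
  • {1,6}:  v_{1} + v_{6} = 3·v_{5}  →  sig = ⟨2 | 3⟩

Sorted signature multiset PRS(X):
[⟨2 | 0⟩, ⟨2 | 1⟩, ⟨2 | 1⟩, ⟨2 | 1⟩, ⟨2 | 1⟩, ⟨2 | 1⟩, ⟨2 | 2⟩, ⟨2 | 2⟩, ⟨2 | 3⟩]


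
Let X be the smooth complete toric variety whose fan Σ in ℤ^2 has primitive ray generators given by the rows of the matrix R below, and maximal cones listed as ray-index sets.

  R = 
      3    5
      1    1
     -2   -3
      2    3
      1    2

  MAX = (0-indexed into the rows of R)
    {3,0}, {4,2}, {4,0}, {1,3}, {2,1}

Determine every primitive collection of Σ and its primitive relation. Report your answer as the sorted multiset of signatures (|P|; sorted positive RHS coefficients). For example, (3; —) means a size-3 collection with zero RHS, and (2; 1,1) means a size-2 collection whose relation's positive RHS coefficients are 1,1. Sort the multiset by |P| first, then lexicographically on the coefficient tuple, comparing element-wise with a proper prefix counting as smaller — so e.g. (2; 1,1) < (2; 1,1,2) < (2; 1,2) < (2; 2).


5 minimal non-faces of Δ(Σ) (on 5 rays):

  {2,3}:  v_{2} + v_{3} = 0  ⇒ sig = (2; —)
  {0,2}:  v_{0} + v_{2} = v_{4}  ⇒ sig = (2; 1)
  {1,4}:  v_{1} + v_{4} = v_{3}  ⇒ sig = (2; 1)
  {3,4}:  v_{3} + v_{4} = v_{0}  ⇒ sig = (2; 1)
  {0,1}:  v_{0} + v_{1} = 2·v_{3}  ⇒ sig = (2; 2)

Signatures (|P|; sorted positive RHS coefficients), sorted:
{ (2; —),  (2; 1) ×3,  (2; 2) }


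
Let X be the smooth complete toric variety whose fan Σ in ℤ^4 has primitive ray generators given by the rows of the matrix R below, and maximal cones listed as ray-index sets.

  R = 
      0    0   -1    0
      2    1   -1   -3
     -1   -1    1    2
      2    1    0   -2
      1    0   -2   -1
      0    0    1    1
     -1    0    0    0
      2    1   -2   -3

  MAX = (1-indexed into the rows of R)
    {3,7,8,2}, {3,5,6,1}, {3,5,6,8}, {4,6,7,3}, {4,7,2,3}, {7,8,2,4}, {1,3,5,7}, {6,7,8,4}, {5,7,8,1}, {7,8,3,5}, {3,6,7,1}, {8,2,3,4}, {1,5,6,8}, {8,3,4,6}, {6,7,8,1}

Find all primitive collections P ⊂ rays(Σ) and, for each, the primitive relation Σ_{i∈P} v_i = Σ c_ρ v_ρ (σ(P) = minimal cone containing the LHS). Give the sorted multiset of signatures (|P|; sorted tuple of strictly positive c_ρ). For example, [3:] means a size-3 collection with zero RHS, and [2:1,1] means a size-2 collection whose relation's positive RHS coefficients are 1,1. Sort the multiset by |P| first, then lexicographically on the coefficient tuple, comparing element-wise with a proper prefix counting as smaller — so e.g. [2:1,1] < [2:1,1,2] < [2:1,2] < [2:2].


Σ has 9 primitive collections:

  P={1,2}:  v_{1} + v_{2} = v_{8} — sig = [2:1]
  P={2,6}:  v_{2} + v_{6} = v_{4} — sig = [2:1]
  P={1,4}:  v_{1} + v_{4} = v_{6} + v_{8} — sig = [2:1,1]
  P={4,5}:  v_{4} + v_{5} = v_{3} + v_{6} + 2·v_{8} — sig = [2:1,1,2]
  P={2,5}:  v_{2} + v_{5} = v_{3} + 2·v_{8} — sig = [2:1,2]
  P={1,3,8}:  v_{1} + v_{3} + v_{8} = v_{5} — sig = [3:1]
  P={5,6,7}:  v_{5} + v_{6} + v_{7} = v_{1} — sig = [3:1]
  P={3,6,7,8}:  v_{3} + v_{6} + v_{7} + v_{8} = 0 — sig = [4:]
  P={3,4,7,8}:  v_{3} + v_{4} + v_{7} + v_{8} = v_{2} — sig = [4:1]

Hence PRS(X_Σ) =
[[2:1], [2:1], [2:1,1], [2:1,1,2], [2:1,2], [3:1], [3:1], [4:], [4:1]]


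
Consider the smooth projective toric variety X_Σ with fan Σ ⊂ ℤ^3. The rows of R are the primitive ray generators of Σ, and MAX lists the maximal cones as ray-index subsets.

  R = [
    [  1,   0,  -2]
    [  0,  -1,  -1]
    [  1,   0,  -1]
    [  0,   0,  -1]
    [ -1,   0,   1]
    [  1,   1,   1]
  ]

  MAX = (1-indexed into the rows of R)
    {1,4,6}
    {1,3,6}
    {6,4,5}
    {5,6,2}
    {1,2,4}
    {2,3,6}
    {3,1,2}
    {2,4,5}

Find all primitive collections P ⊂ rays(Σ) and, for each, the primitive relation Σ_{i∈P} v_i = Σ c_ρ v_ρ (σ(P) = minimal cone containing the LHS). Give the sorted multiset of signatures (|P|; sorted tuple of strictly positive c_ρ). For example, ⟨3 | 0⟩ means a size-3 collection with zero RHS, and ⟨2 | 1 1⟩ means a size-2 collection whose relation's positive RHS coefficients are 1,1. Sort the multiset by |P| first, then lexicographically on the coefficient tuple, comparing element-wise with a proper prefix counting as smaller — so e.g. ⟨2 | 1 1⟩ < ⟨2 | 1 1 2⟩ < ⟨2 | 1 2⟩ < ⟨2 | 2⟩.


Minimal non-faces — 5 found among 6 rays, 8 max cones:

  P={3,5}:  v_{3} + v_{5} = 0  →  sig = ⟨2 | 0⟩
  P={1,5}:  v_{1} + v_{5} = v_{4}  →  sig = ⟨2 | 1⟩
  P={3,4}:  v_{3} + v_{4} = v_{1}  →  sig = ⟨2 | 1⟩
  P={2,4,6}:  v_{2} + v_{4} + v_{6} = v_{3}  →  sig = ⟨3 | 1⟩
  P={1,2,6}:  v_{1} + v_{2} + v_{6} = 2·v_{3}  →  sig = ⟨3 | 2⟩

Signatures (|P|; sorted positive RHS coefficients), sorted:
[⟨2 | 0⟩, ⟨2 | 1⟩, ⟨2 | 1⟩, ⟨3 | 1⟩, ⟨3 | 2⟩]


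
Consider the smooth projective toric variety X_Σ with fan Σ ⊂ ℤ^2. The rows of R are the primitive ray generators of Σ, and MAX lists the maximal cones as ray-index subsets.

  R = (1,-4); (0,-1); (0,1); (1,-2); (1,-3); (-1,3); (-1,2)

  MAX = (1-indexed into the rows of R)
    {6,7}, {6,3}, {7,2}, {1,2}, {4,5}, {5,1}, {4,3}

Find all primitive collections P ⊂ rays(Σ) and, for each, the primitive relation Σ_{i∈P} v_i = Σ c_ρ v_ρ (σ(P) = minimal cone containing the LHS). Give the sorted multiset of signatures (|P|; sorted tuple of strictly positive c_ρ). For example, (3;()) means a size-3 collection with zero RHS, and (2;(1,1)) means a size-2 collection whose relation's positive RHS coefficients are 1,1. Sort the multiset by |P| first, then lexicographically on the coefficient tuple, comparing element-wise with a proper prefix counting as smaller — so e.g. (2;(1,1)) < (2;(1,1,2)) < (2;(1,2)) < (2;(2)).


Primitive collections (14):

  {2,3}:  v_{2} + v_{3} = 0 — sig = (2;())
  {4,7}:  v_{4} + v_{7} = 0 — sig = (2;())
  {5,6}:  v_{5} + v_{6} = 0 — sig = (2;())
  {1,3}:  v_{1} + v_{3} = v_{5} — sig = (2;(1))
  {1,6}:  v_{1} + v_{6} = v_{2} — sig = (2;(1))
  {2,4}:  v_{2} + v_{4} = v_{5} — sig = (2;(1))
  {2,5}:  v_{2} + v_{5} = v_{1} — sig = (2;(1))
  {2,6}:  v_{2} + v_{6} = v_{7} — sig = (2;(1))
  {3,5}:  v_{3} + v_{5} = v_{4} — sig = (2;(1))
  {3,7}:  v_{3} + v_{7} = v_{6} — sig = (2;(1))
  {4,6}:  v_{4} + v_{6} = v_{3} — sig = (2;(1))
  {5,7}:  v_{5} + v_{7} = v_{2} — sig = (2;(1))
  {1,4}:  v_{1} + v_{4} = 2·v_{5} — sig = (2;(2))
  {1,7}:  v_{1} + v_{7} = 2·v_{2} — sig = (2;(2))

so the primitive-relation signature multiset is
    (2;())
    (2;())
    (2;())
    (2;(1))
    (2;(1))
    (2;(1))
    (2;(1))
    (2;(1))
    (2;(1))
    (2;(1))
    (2;(1))
    (2;(1))
    (2;(2))
    (2;(2))


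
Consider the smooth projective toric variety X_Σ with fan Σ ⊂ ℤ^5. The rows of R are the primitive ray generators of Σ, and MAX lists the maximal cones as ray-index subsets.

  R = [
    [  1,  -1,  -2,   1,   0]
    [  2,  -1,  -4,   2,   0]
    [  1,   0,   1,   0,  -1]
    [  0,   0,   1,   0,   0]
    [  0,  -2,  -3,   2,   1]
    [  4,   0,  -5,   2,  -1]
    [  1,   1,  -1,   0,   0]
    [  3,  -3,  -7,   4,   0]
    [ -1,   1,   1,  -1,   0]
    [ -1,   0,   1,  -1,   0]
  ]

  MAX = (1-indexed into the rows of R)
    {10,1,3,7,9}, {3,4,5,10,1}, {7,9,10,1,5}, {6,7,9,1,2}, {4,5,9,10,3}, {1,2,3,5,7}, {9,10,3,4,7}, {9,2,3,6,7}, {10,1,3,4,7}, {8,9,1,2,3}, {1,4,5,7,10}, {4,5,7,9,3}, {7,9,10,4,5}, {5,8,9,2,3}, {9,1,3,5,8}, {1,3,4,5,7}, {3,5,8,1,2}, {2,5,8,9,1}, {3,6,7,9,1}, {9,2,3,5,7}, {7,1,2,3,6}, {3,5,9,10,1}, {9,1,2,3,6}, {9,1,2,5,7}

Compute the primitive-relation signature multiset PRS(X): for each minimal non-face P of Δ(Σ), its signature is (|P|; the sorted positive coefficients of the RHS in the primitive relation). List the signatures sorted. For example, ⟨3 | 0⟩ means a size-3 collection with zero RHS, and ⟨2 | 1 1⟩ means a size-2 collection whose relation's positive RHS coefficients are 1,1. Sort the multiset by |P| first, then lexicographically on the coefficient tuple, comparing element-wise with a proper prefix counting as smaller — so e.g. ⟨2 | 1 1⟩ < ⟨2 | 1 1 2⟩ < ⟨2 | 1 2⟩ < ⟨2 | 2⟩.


14 minimal non-faces of Δ(Σ) (on 10 rays):

  • {2,4}:  v_{2} + v_{4} = v_{3} + v_{5} + v_{7}  ⟹  sig = ⟨2 | 1 1 1⟩
  • {4,6}:  v_{4} + v_{6} = v_{2} + v_{3} + v_{7}  ⟹  sig = ⟨2 | 1 1 1⟩
  • {4,8}:  v_{4} + v_{8} = v_{2} + v_{3} + v_{5}  ⟹  sig = ⟨2 | 1 1 1⟩
  • {6,8}:  v_{6} + v_{8} = v_{1} + 3·v_{2} + v_{3} + v_{9}  ⟹  sig = ⟨2 | 1 1 1 3⟩
  • {6,10}:  v_{6} + v_{10} = 3·v_{1} + v_{3} + v_{7} + 2·v_{9}  ⟹  sig = ⟨2 | 1 1 2 3⟩
  • {8,10}:  v_{8} + v_{10} = 3·v_{1} + v_{3} + v_{5} + 2·v_{9}  ⟹  sig = ⟨2 | 1 1 2 3⟩
  • {2,10}:  v_{2} + v_{10} = 2·v_{1} + v_{9}  ⟹  sig = ⟨2 | 1 2⟩
  • {5,6}:  v_{5} + v_{6} = 2·v_{2}  ⟹  sig = ⟨2 | 2⟩
  • {7,8}:  v_{7} + v_{8} = 2·v_{2}  ⟹  sig = ⟨2 | 2⟩
  • {1,4,9}:  v_{1} + v_{4} + v_{9} = 0  ⟹  sig = ⟨3 | 0⟩
  • {3,5,7,10}:  v_{3} + v_{5} + v_{7} + v_{10} = v_{1}  ⟹  sig = ⟨4 | 1⟩
  • {1,2,3,5,9}:  v_{1} + v_{2} + v_{3} + v_{5} + v_{9} = v_{8}  ⟹  sig = ⟨5 | 1⟩
  • {1,2,3,7,9}:  v_{1} + v_{2} + v_{3} + v_{7} + v_{9} = v_{6}  ⟹  sig = ⟨5 | 1⟩
  • {1,3,5,7,9}:  v_{1} + v_{3} + v_{5} + v_{7} + v_{9} = v_{2}  ⟹  sig = ⟨5 | 1⟩

so the primitive-relation signature multiset is
{ ⟨2 | 1 1 1⟩ ×3,  ⟨2 | 1 1 1 3⟩,  ⟨2 | 1 1 2 3⟩ ×2,  ⟨2 | 1 2⟩,  ⟨2 | 2⟩ ×2,  ⟨3 | 0⟩,  ⟨4 | 1⟩,  ⟨5 | 1⟩ ×3 }
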